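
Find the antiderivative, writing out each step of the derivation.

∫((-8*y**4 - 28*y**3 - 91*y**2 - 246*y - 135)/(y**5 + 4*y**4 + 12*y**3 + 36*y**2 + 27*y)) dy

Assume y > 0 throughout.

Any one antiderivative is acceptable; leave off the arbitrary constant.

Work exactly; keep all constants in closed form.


Step 1. Decompose ∫((-8*y**4 - 28*y**3 - 91*y**2 - 246*y - 135)/(y**5 + 4*y**4 + 12*y**3 + 36*y**2 + 27*y)) dy by partial fractions, (-8*y**4 - 28*y**3 - 91*y**2 - 246*y - 135)/(y**5 + 4*y**4 + 12*y**3 + 36*y**2 + 27*y) = -1/(y**2 + 9) - 1/(y + 3) - 2/(y + 1) - 5/y: now ∫(-5/y) dy + ∫(-2/(y + 1)) dy + ∫(-1/(y + 3)) dy + ∫(-1/(y**2 + 9)) dy.
Step 2. Evaluate the standard form [assuming y > -1]: now -2*log(y + 1) + ∫(-5/y) dy + ∫(-1/(y + 3)) dy + ∫(-1/(y**2 + 9)) dy.
Step 3. Evaluate the standard form [assuming y > -3]: now -2*log(y + 1) - log(y + 3) + ∫(-5/y) dy + ∫(-1/(y**2 + 9)) dy.
Step 4. Evaluate the standard form [assuming y > 0]: now -5*log(y) - 2*log(y + 1) - log(y + 3) + ∫(-1/(y**2 + 9)) dy.
Step 5. Evaluate the standard form: now -5*log(y) - 2*log(y + 1) - log(y + 3) - atan(y/3)/3.
Answer: -5*log(y) - 2*log(y + 1) - log(y + 3) - atan(y/3)/3.


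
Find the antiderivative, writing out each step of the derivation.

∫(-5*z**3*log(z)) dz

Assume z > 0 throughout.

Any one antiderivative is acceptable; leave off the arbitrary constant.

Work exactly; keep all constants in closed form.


Step 1. Integrate ∫(-5*z**3*log(z)) dz by parts with u = log(z), dv = (-5*z**3) dz, so v = -5*z**4/4 [assuming z > 0]: now -5*z**4*log(z)/4 + ∫(5*z**3/4) dz.
Step 2. Evaluate the standard form: now -5*z**4*log(z)/4 + 5*z**4/16.
Answer: -5*z**4*log(z)/4 + 5*z**4/16.


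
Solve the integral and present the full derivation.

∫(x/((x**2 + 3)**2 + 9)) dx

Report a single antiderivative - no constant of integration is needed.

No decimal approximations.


Step 1. Substitute u = x**2 + 3, turning ∫(x/((x**2 + 3)**2 + 9)) dx into ∫(1/(2*(u**2 + 9))) du: now ∫(1/(2*(u**2 + 9))) du.
Step 2. Evaluate the standard form: now atan(u/3)/6.
Step 3. Substitute back u = x**2 + 3: now atan(x**2/3 + 1)/6.
Answer: atan(x**2/3 + 1)/6.


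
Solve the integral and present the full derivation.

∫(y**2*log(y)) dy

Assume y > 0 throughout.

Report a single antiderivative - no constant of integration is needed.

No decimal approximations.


Step 1. Integrate ∫(y**2*log(y)) dy by parts with u = log(y), dv = (y**2) dy, so v = y**3/3 [assuming y > 0]: now y**3*log(y)/3 + ∫(-y**2/3) dy.
Step 2. Evaluate the standard form: now y**3*log(y)/3 - y**3/9.
Answer: y**3*log(y)/3 - y**3/9.


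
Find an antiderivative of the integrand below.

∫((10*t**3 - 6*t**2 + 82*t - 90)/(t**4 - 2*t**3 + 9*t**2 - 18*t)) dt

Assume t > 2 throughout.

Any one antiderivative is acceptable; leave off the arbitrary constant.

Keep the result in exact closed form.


Answer: 5*log(t) + 5*log(t - 2) + 4*atan(t/3)/3.


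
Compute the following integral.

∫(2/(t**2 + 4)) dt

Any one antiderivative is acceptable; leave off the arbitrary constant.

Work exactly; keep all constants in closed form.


Answer: atan(t/2).


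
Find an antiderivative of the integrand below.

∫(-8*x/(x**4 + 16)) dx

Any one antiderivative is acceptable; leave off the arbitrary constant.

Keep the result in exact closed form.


Answer: -atan(x**2/4).


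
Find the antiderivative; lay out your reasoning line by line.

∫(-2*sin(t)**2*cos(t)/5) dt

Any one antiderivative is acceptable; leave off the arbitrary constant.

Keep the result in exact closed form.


Step 1. Substitute u = sin(t), turning ∫(-2*sin(t)**2*cos(t)/5) dt into ∫(-2*u**2/5) du: now ∫(-2*u**2/5) du.
Step 2. Evaluate the standard form: now -2*u**3/15.
Step 3. Substitute back u = sin(t): now -2*sin(t)**3/15.
Answer: -2*sin(t)**3/15.


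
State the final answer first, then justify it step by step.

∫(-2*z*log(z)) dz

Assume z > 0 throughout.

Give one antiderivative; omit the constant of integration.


The answer is -z**2*log(z) + z**2/2.
Step 1. Integrate ∫(-2*z*log(z)) dz by parts with u = log(z), dv = (-2*z) dz, so v = -z**2 [assuming z > 0]: now -z**2*log(z) + ∫(z) dz.
Step 2. Evaluate the standard form: now -z**2*log(z) + z**2/2.
Answer: -z**2*log(z) + z**2/2.


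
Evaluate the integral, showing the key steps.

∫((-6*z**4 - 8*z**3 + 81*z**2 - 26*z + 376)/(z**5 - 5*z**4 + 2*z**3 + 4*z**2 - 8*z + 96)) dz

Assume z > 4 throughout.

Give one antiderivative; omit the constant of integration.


Step 1. Decompose ∫((-6*z**4 - 8*z**3 + 81*z**2 - 26*z + 376)/(z**5 - 5*z**4 + 2*z**3 + 4*z**2 - 8*z + 96)) dz by partial fractions, (-6*z**4 - 8*z**3 + 81*z**2 - 26*z + 376)/(z**5 - 5*z**4 + 2*z**3 + 4*z**2 - 8*z + 96) = -1/(z**2 + 4) + 3/(z + 2) - 5/(z - 3) - 4/(z - 4): now ∫(-4/(z - 4)) dz + ∫(-5/(z - 3)) dz + ∫(3/(z + 2)) dz + ∫(-1/(z**2 + 4)) dz.
Step 2. Evaluate the standard form [assuming z > 3]: now -5*log(z - 3) + ∫(-4/(z - 4)) dz + ∫(3/(z + 2)) dz + ∫(-1/(z**2 + 4)) dz.
Step 3. Evaluate the standard form [assuming z > -2]: now -5*log(z - 3) + 3*log(z + 2) + ∫(-4/(z - 4)) dz + ∫(-1/(z**2 + 4)) dz.
Step 4. Evaluate the standard form [assuming z > 4]: now -4*log(z - 4) - 5*log(z - 3) + 3*log(z + 2) + ∫(-1/(z**2 + 4)) dz.
Step 5. Evaluate the standard form: now -4*log(z - 4) - 5*log(z - 3) + 3*log(z + 2) - atan(z/2)/2.
Answer: -4*log(z - 4) - 5*log(z - 3) + 3*log(z + 2) - atan(z/2)/2.


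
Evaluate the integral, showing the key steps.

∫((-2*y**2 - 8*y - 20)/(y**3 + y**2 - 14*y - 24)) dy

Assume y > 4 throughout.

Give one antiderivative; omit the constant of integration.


Step 1. Decompose ∫((-2*y**2 - 8*y - 20)/(y**3 + y**2 - 14*y - 24)) dy by partial fractions, (-2*y**2 - 8*y - 20)/(y**3 + y**2 - 14*y - 24) = -2/(y + 3) + 2/(y + 2) - 2/(y - 4): now ∫(-2/(y - 4)) dy + ∫(2/(y + 2)) dy + ∫(-2/(y + 3)) dy.
Step 2. Evaluate the standard form [assuming y > -2]: now 2*log(y + 2) + ∫(-2/(y - 4)) dy + ∫(-2/(y + 3)) dy.
Step 3. Evaluate the standard form [assuming y > -3]: now 2*log(y + 2) - 2*log(y + 3) + ∫(-2/(y - 4)) dy.
Step 4. Evaluate the standard form [assuming y > 4]: now -2*log(y - 4) + 2*log(y + 2) - 2*log(y + 3).
Answer: -2*log(y - 4) + 2*log(y + 2) - 2*log(y + 3).


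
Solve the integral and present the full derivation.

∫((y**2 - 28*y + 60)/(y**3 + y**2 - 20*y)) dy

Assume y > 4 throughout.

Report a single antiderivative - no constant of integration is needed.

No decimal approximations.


Step 1. Decompose ∫((y**2 - 28*y + 60)/(y**3 + y**2 - 20*y)) dy by partial fractions, (y**2 - 28*y + 60)/(y**3 + y**2 - 20*y) = 5/(y + 5) - 1/(y - 4) - 3/y: now ∫(-3/y) dy + ∫(-1/(y - 4)) dy + ∫(5/(y + 5)) dy.
Step 2. Evaluate the standard form [assuming y > 4]: now -log(y - 4) + ∫(-3/y) dy + ∫(5/(y + 5)) dy.
Step 3. Evaluate the standard form [assuming y > -5]: now -log(y - 4) + 5*log(y + 5) + ∫(-3/y) dy.
Step 4. Evaluate the standard form [assuming y > 0]: now -3*log(y) - log(y - 4) + 5*log(y + 5).
Answer: -3*log(y) - log(y - 4) + 5*log(y + 5).


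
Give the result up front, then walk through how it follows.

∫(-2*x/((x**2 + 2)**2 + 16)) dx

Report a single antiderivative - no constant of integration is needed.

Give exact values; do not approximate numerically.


The answer is -atan(x**2/4 + 1/2)/4.
Step 1. Substitute u = x**2 + 2, turning ∫(-2*x/((x**2 + 2)**2 + 16)) dx into ∫(-1/(u**2 + 16)) du: now ∫(-1/(u**2 + 16)) du.
Step 2. Evaluate the standard form: now -atan(u/4)/4.
Step 3. Substitute back u = x**2 + 2: now -atan(x**2/4 + 1/2)/4.
Answer: -atan(x**2/4 + 1/2)/4.


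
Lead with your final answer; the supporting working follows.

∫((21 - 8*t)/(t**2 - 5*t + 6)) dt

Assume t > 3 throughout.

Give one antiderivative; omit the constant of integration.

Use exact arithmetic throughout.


The answer is -3*log(t - 3) - 5*log(t - 2).
Step 1. Decompose ∫((21 - 8*t)/(t**2 - 5*t + 6)) dt by partial fractions, (21 - 8*t)/(t**2 - 5*t + 6) = -5/(t - 2) - 3/(t - 3): now ∫(-3/(t - 3)) dt + ∫(-5/(t - 2)) dt.
Step 2. Evaluate the standard form [assuming t > 2]: now -5*log(t - 2) + ∫(-3/(t - 3)) dt.
Step 3. Evaluate the standard form [assuming t > 3]: now -3*log(t - 3) - 5*log(t - 2).
Answer: -3*log(t - 3) - 5*log(t - 2).


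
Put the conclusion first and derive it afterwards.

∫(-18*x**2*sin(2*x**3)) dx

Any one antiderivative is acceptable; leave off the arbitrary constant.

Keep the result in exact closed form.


The answer is 3*cos(2*x**3).
Step 1. Substitute u = x**3, turning ∫(-18*x**2*sin(2*x**3)) dx into ∫(-6*sin(2*u)) du: now ∫(-6*sin(2*u)) du.
Step 2. Evaluate the standard form: now 3*cos(2*u).
Step 3. Substitute back u = x**3: now 3*cos(2*x**3).
Answer: 3*cos(2*x**3).


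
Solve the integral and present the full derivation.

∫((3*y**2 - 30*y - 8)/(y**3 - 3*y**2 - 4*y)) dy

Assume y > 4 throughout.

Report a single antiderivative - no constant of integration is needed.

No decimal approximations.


Step 1. Decompose ∫((3*y**2 - 30*y - 8)/(y**3 - 3*y**2 - 4*y)) dy by partial fractions, (3*y**2 - 30*y - 8)/(y**3 - 3*y**2 - 4*y) = 5/(y + 1) - 4/(y - 4) + 2/y: now ∫(2/y) dy + ∫(-4/(y - 4)) dy + ∫(5/(y + 1)) dy.
Step 2. Evaluate the standard form [assuming y > -1]: now 5*log(y + 1) + ∫(2/y) dy + ∫(-4/(y - 4)) dy.
Step 3. Evaluate the standard form [assuming y > 4]: now -4*log(y - 4) + 5*log(y + 1) + ∫(2/y) dy.
Step 4. Evaluate the standard form [assuming y > 0]: now 2*log(y) - 4*log(y - 4) + 5*log(y + 1).
Answer: 2*log(y) - 4*log(y - 4) + 5*log(y + 1).


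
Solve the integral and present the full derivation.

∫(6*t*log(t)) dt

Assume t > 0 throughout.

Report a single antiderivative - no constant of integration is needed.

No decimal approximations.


Step 1. Integrate ∫(6*t*log(t)) dt by parts with u = log(t), dv = (6*t) dt, so v = 3*t**2 [assuming t > 0]: now 3*t**2*log(t) + ∫(-3*t) dt.
Step 2. Evaluate the standard form: now 3*t**2*log(t) - 3*t**2/2.
Answer: 3*t**2*log(t) - 3*t**2/2.


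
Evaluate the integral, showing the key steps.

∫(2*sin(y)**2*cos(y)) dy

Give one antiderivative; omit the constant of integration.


Step 1. Substitute u = sin(y), turning ∫(2*sin(y)**2*cos(y)) dy into ∫(2*u**2) du: now ∫(2*u**2) du.
Step 2. Evaluate the standard form: now 2*u**3/3.
Step 3. Substitute back u = sin(y): now 2*sin(y)**3/3.
Answer: 2*sin(y)**3/3.


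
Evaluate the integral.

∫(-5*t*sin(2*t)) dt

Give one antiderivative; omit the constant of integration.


Answer: 5*t*cos(2*t)/2 - 5*sin(2*t)/4.


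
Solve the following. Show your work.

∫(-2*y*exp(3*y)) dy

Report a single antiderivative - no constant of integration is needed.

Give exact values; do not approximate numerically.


Step 1. Integrate ∫(-2*y*exp(3*y)) dy by parts with u = y, dv = (-2*exp(3*y)) dy, so v = -2*exp(3*y)/3: now -2*y*exp(3*y)/3 + ∫(2*exp(3*y)/3) dy.
Step 2. Evaluate the standard form: now -2*y*exp(3*y)/3 + 2*exp(3*y)/9.
Answer: -2*y*exp(3*y)/3 + 2*exp(3*y)/9.


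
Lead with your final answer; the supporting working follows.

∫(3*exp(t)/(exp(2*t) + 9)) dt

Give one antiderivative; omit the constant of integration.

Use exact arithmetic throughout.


The answer is atan(exp(t)/3).
Step 1. Substitute u = exp(t), turning ∫(3*exp(t)/(exp(2*t) + 9)) dt into ∫(3/(u**2 + 9)) du: now ∫(3/(u**2 + 9)) du.
Step 2. Evaluate the standard form: now atan(u/3).
Step 3. Substitute back u = exp(t): now atan(exp(t)/3).
Answer: atan(exp(t)/3).


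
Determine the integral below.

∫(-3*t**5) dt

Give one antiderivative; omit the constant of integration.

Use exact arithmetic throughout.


Answer: -t**6/2.


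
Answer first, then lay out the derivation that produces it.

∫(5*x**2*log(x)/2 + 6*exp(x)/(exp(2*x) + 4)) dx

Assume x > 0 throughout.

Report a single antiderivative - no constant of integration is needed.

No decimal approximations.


The answer is 5*x**3*log(x)/6 - 5*x**3/18 + 3*atan(exp(x)/2).
Step 1. Rewrite: now ∫(5*x**2*log(x)/2) dx + ∫(6*exp(x)/(exp(2*x) + 4)) dx.
Step 2. Substitute u = exp(x), turning ∫(6*exp(x)/(exp(2*x) + 4)) dx into ∫(6/(u**2 + 4)) du: now ∫(5*x**2*log(x)/2) dx + ∫(6/(u**2 + 4)) du.
Step 3. Evaluate the standard form: now 3*atan(u/2) + ∫(5*x**2*log(x)/2) dx.
Step 4. Substitute back u = exp(x): now 3*atan(exp(x)/2) + ∫(5*x**2*log(x)/2) dx.
Step 5. Integrate ∫(5*x**2*log(x)/2) dx by parts with u = log(x), dv = (5*x**2/2) dx, so v = 5*x**3/6 [assuming x > 0]: now 5*x**3*log(x)/6 + 3*atan(exp(x)/2) + ∫(-5*x**2/6) dx.
Step 6. Evaluate the standard form: now 5*x**3*log(x)/6 - 5*x**3/18 + 3*atan(exp(x)/2).
Answer: 5*x**3*log(x)/6 - 5*x**3/18 + 3*atan(exp(x)/2).


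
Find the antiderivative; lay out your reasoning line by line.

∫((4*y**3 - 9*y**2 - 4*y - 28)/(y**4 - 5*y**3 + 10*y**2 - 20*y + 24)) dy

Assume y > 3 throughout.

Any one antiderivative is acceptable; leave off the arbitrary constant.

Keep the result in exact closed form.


Step 1. Decompose ∫((4*y**3 - 9*y**2 - 4*y - 28)/(y**4 - 5*y**3 + 10*y**2 - 20*y + 24)) dy by partial fractions, (4*y**3 - 9*y**2 - 4*y - 28)/(y**4 - 5*y**3 + 10*y**2 - 20*y + 24) = 4/(y**2 + 4) + 5/(y - 2) - 1/(y - 3): now ∫(-1/(y - 3)) dy + ∫(5/(y - 2)) dy + ∫(4/(y**2 + 4)) dy.
Step 2. Evaluate the standard form [assuming y > 2]: now 5*log(y - 2) + ∫(-1/(y - 3)) dy + ∫(4/(y**2 + 4)) dy.
Step 3. Evaluate the standard form [assuming y > 3]: now -log(y - 3) + 5*log(y - 2) + ∫(4/(y**2 + 4)) dy.
Step 4. Evaluate the standard form: now -log(y - 3) + 5*log(y - 2) + 2*atan(y/2).
Answer: -log(y - 3) + 5*log(y - 2) + 2*atan(y/2).


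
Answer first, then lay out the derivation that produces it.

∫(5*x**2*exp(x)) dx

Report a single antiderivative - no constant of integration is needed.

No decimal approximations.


The answer is 5*x**2*exp(x) - 10*x*exp(x) + 10*exp(x).
Step 1. Integrate ∫(5*x**2*exp(x)) dx by parts with u = x**2, dv = (5*exp(x)) dx, so v = 5*exp(x): now 5*x**2*exp(x) + ∫(-10*x*exp(x)) dx.
Step 2. Integrate ∫(-10*x*exp(x)) dx by parts with u = x, dv = (-10*exp(x)) dx, so v = -10*exp(x): now 5*x**2*exp(x) - 10*x*exp(x) + ∫(10*exp(x)) dx.
Step 3. Evaluate the standard form: now 5*x**2*exp(x) - 10*x*exp(x) + 10*exp(x).
Answer: 5*x**2*exp(x) - 10*x*exp(x) + 10*exp(x).


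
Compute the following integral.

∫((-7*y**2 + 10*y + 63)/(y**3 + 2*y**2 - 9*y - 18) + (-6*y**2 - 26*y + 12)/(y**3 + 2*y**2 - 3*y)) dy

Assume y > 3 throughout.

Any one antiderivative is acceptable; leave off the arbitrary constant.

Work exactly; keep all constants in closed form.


Answer: -4*log(y) + log(y - 3) - 5*log(y - 1) - 3*log(y + 2) - 2*log(y + 3).


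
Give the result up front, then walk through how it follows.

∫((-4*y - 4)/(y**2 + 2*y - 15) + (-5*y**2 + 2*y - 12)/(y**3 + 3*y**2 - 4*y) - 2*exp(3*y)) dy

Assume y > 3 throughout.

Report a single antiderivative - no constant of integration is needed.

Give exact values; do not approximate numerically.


The answer is -2*exp(3*y)/3 + 3*log(y) - 2*log(y - 3) - 3*log(y - 1) - 5*log(y + 4) - 2*log(y + 5).
Step 1. Rewrite: now ∫((-4*y - 4)/(y**2 + 2*y - 15)) dy + ∫((-5*y**2 + 2*y - 12)/(y**3 + 3*y**2 - 4*y)) dy + ∫(-2*exp(3*y)) dy.
Step 2. Evaluate the standard form: now -2*exp(3*y)/3 + ∫((-4*y - 4)/(y**2 + 2*y - 15)) dy + ∫((-5*y**2 + 2*y - 12)/(y**3 + 3*y**2 - 4*y)) dy.
Step 3. Decompose ∫((-4*y - 4)/(y**2 + 2*y - 15)) dy by partial fractions, (-4*y - 4)/(y**2 + 2*y - 15) = -2/(y + 5) - 2/(y - 3): now -2*exp(3*y)/3 + ∫((-5*y**2 + 2*y - 12)/(y**3 + 3*y**2 - 4*y)) dy + ∫(-2/(y - 3)) dy + ∫(-2/(y + 5)) dy.
Step 4. Evaluate the standard form [assuming y > 3]: now -2*exp(3*y)/3 - 2*log(y - 3) + ∫((-5*y**2 + 2*y - 12)/(y**3 + 3*y**2 - 4*y)) dy + ∫(-2/(y + 5)) dy.
Step 5. Evaluate the standard form [assuming y > -5]: now -2*exp(3*y)/3 - 2*log(y - 3) - 2*log(y + 5) + ∫((-5*y**2 + 2*y - 12)/(y**3 + 3*y**2 - 4*y)) dy.
Step 6. Decompose ∫((-5*y**2 + 2*y - 12)/(y**3 + 3*y**2 - 4*y)) dy by partial fractions, (-5*y**2 + 2*y - 12)/(y**3 + 3*y**2 - 4*y) = -5/(y + 4) - 3/(y - 1) + 3/y: now -2*exp(3*y)/3 - 2*log(y - 3) - 2*log(y + 5) + ∫(3/y) dy + ∫(-3/(y - 1)) dy + ∫(-5/(y + 4)) dy.
Step 7. Evaluate the standard form [assuming y > -4]: now -2*exp(3*y)/3 - 2*log(y - 3) - 5*log(y + 4) - 2*log(y + 5) + ∫(3/y) dy + ∫(-3/(y - 1)) dy.
Step 8. Evaluate the standard form [assuming y > 0]: now -2*exp(3*y)/3 + 3*log(y) - 2*log(y - 3) - 5*log(y + 4) - 2*log(y + 5) + ∫(-3/(y - 1)) dy.
Step 9. Evaluate the standard form [assuming y > 1]: now -2*exp(3*y)/3 + 3*log(y) - 2*log(y - 3) - 3*log(y - 1) - 5*log(y + 4) - 2*log(y + 5).
Answer: -2*exp(3*y)/3 + 3*log(y) - 2*log(y - 3) - 3*log(y - 1) - 5*log(y + 4) - 2*log(y + 5).


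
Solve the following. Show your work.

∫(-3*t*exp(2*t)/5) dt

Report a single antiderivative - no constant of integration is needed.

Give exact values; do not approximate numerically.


Step 1. Integrate ∫(-3*t*exp(2*t)/5) dt by parts with u = t, dv = (-3*exp(2*t)/5) dt, so v = -3*exp(2*t)/10: now -3*t*exp(2*t)/10 + ∫(3*exp(2*t)/10) dt.
Step 2. Evaluate the standard form: now -3*t*exp(2*t)/10 + 3*exp(2*t)/20.
Answer: -3*t*exp(2*t)/10 + 3*exp(2*t)/20.


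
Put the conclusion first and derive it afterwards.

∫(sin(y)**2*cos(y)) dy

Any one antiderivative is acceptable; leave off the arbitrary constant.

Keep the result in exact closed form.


The answer is sin(y)**3/3.
Step 1. Substitute u = sin(y), turning ∫(sin(y)**2*cos(y)) dy into ∫(u**2) du: now ∫(u**2) du.
Step 2. Evaluate the standard form: now u**3/3.
Step 3. Substitute back u = sin(y): now sin(y)**3/3.
Answer: sin(y)**3/3.


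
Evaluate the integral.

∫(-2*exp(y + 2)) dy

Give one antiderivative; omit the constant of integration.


Answer: -2*exp(y + 2).


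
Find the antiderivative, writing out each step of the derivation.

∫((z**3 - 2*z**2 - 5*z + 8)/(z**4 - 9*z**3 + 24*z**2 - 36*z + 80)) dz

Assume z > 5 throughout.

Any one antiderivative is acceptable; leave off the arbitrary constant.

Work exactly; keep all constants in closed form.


Step 1. Decompose ∫((z**3 - 2*z**2 - 5*z + 8)/(z**4 - 9*z**3 + 24*z**2 - 36*z + 80)) dz by partial fractions, (z**3 - 2*z**2 - 5*z + 8)/(z**4 - 9*z**3 + 24*z**2 - 36*z + 80) = 1/(z**2 + 4) - 1/(z - 4) + 2/(z - 5): now ∫(2/(z - 5)) dz + ∫(-1/(z - 4)) dz + ∫(1/(z**2 + 4)) dz.
Step 2. Evaluate the standard form [assuming z > 5]: now 2*log(z - 5) + ∫(-1/(z - 4)) dz + ∫(1/(z**2 + 4)) dz.
Step 3. Evaluate the standard form [assuming z > 4]: now 2*log(z - 5) - log(z - 4) + ∫(1/(z**2 + 4)) dz.
Step 4. Evaluate the standard form: now 2*log(z - 5) - log(z - 4) + atan(z/2)/2.
Answer: 2*log(z - 5) - log(z - 4) + atan(z/2)/2.


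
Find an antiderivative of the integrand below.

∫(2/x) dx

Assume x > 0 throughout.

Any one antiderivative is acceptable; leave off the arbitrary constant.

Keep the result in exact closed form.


Answer: 2*log(x).


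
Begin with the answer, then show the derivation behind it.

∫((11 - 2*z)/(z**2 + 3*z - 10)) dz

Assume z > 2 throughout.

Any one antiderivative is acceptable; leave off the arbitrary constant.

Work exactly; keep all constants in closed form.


The answer is log(z - 2) - 3*log(z + 5).
Step 1. Decompose ∫((11 - 2*z)/(z**2 + 3*z - 10)) dz by partial fractions, (11 - 2*z)/(z**2 + 3*z - 10) = -3/(z + 5) + 1/(z - 2): now ∫(1/(z - 2)) dz + ∫(-3/(z + 5)) dz.
Step 2. Evaluate the standard form [assuming z > -5]: now -3*log(z + 5) + ∫(1/(z - 2)) dz.
Step 3. Evaluate the standard form [assuming z > 2]: now log(z - 2) - 3*log(z + 5).
Answer: log(z - 2) - 3*log(z + 5).


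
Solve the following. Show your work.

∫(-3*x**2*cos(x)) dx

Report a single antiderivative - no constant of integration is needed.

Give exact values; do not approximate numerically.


Step 1. Integrate ∫(-3*x**2*cos(x)) dx by parts with u = x**2, dv = (-3*cos(x)) dx, so v = -3*sin(x): now -3*x**2*sin(x) + ∫(6*x*sin(x)) dx.
Step 2. Integrate ∫(6*x*sin(x)) dx by parts with u = x, dv = (6*sin(x)) dx, so v = -6*cos(x): now -3*x**2*sin(x) - 6*x*cos(x) + ∫(6*cos(x)) dx.
Step 3. Evaluate the standard form: now -3*x**2*sin(x) - 6*x*cos(x) + 6*sin(x).
Answer: -3*x**2*sin(x) - 6*x*cos(x) + 6*sin(x).


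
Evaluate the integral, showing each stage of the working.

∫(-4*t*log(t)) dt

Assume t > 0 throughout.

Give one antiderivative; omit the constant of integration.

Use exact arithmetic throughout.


Step 1. Integrate ∫(-4*t*log(t)) dt by parts with u = log(t), dv = (-4*t) dt, so v = -2*t**2 [assuming t > 0]: now -2*t**2*log(t) + ∫(2*t) dt.
Step 2. Evaluate the standard form: now -2*t**2*log(t) + t**2.
Answer: -2*t**2*log(t) + t**2.


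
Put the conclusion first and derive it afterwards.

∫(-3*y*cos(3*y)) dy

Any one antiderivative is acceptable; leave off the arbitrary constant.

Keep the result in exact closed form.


The answer is -y*sin(3*y) - cos(3*y)/3.
Step 1. Integrate ∫(-3*y*cos(3*y)) dy by parts with u = y, dv = (-3*cos(3*y)) dy, so v = -sin(3*y): now -y*sin(3*y) + ∫(sin(3*y)) dy.
Step 2. Evaluate the standard form: now -y*sin(3*y) - cos(3*y)/3.
Answer: -y*sin(3*y) - cos(3*y)/3.


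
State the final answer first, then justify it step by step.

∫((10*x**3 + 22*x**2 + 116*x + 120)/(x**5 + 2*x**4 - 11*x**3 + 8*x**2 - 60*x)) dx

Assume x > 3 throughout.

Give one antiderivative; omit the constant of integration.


The answer is -2*log(x) + 3*log(x - 3) - log(x + 5) - 2*atan(x/2).
Step 1. Decompose ∫((10*x**3 + 22*x**2 + 116*x + 120)/(x**5 + 2*x**4 - 11*x**3 + 8*x**2 - 60*x)) dx by partial fractions, (10*x**3 + 22*x**2 + 116*x + 120)/(x**5 + 2*x**4 - 11*x**3 + 8*x**2 - 60*x) = -4/(x**2 + 4) - 1/(x + 5) + 3/(x - 3) - 2/x: now ∫(-2/x) dx + ∫(3/(x - 3)) dx + ∫(-1/(x + 5)) dx + ∫(-4/(x**2 + 4)) dx.
Step 2. Evaluate the standard form [assuming x > -5]: now -log(x + 5) + ∫(-2/x) dx + ∫(3/(x - 3)) dx + ∫(-4/(x**2 + 4)) dx.
Step 3. Evaluate the standard form [assuming x > 3]: now 3*log(x - 3) - log(x + 5) + ∫(-2/x) dx + ∫(-4/(x**2 + 4)) dx.
Step 4. Evaluate the standard form [assuming x > 0]: now -2*log(x) + 3*log(x - 3) - log(x + 5) + ∫(-4/(x**2 + 4)) dx.
Step 5. Evaluate the standard form: now -2*log(x) + 3*log(x - 3) - log(x + 5) - 2*atan(x/2).
Answer: -2*log(x) + 3*log(x - 3) - log(x + 5) - 2*atan(x/2).


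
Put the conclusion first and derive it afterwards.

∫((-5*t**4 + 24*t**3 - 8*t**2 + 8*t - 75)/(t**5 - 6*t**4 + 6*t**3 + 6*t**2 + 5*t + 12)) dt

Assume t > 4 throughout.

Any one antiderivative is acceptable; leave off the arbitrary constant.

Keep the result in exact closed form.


The answer is log(t - 4) - 3*log(t - 3) - 3*log(t + 1) - 4*atan(t).
Step 1. Decompose ∫((-5*t**4 + 24*t**3 - 8*t**2 + 8*t - 75)/(t**5 - 6*t**4 + 6*t**3 + 6*t**2 + 5*t + 12)) dt by partial fractions, (-5*t**4 + 24*t**3 - 8*t**2 + 8*t - 75)/(t**5 - 6*t**4 + 6*t**3 + 6*t**2 + 5*t + 12) = -4/(t**2 + 1) - 3/(t + 1) - 3/(t - 3) + 1/(t - 4): now ∫(1/(t - 4)) dt + ∫(-3/(t - 3)) dt + ∫(-3/(t + 1)) dt + ∫(-4/(t**2 + 1)) dt.
Step 2. Evaluate the standard form [assuming t > 4]: now log(t - 4) + ∫(-3/(t - 3)) dt + ∫(-3/(t + 1)) dt + ∫(-4/(t**2 + 1)) dt.
Step 3. Evaluate the standard form [assuming t > -1]: now log(t - 4) - 3*log(t + 1) + ∫(-3/(t - 3)) dt + ∫(-4/(t**2 + 1)) dt.
Step 4. Evaluate the standard form [assuming t > 3]: now log(t - 4) - 3*log(t - 3) - 3*log(t + 1) + ∫(-4/(t**2 + 1)) dt.
Step 5. Evaluate the standard form: now log(t - 4) - 3*log(t - 3) - 3*log(t + 1) - 4*atan(t).
Answer: log(t - 4) - 3*log(t - 3) - 3*log(t + 1) - 4*atan(t).


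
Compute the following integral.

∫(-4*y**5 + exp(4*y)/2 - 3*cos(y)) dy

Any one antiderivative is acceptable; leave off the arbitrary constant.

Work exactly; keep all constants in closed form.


Answer: -2*y**6/3 + exp(4*y)/8 - 3*sin(y).


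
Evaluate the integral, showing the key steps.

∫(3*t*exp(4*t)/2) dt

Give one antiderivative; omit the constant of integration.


Step 1. Integrate ∫(3*t*exp(4*t)/2) dt by parts with u = t, dv = (3*exp(4*t)/2) dt, so v = 3*exp(4*t)/8: now 3*t*exp(4*t)/8 + ∫(-3*exp(4*t)/8) dt.
Step 2. Evaluate the standard form: now 3*t*exp(4*t)/8 - 3*exp(4*t)/32.
Answer: 3*t*exp(4*t)/8 - 3*exp(4*t)/32.


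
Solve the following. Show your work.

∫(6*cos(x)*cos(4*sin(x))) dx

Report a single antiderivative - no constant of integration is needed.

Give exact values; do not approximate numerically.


Step 1. Substitute u = sin(x), turning ∫(6*cos(x)*cos(4*sin(x))) dx into ∫(6*cos(4*u)) du: now ∫(6*cos(4*u)) du.
Step 2. Evaluate the standard form: now 3*sin(4*u)/2.
Step 3. Substitute back u = sin(x): now 3*sin(4*sin(x))/2.
Answer: 3*sin(4*sin(x))/2.


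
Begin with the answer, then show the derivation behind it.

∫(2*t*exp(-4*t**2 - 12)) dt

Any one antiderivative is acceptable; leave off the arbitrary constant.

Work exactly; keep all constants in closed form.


The answer is -exp(-4*t**2 - 12)/4.
Step 1. Substitute u = t**2 + 3, turning ∫(2*t*exp(-4*t**2 - 12)) dt into ∫(exp(-4*u)) du: now ∫(exp(-4*u)) du.
Step 2. Evaluate the standard form: now -exp(-4*u)/4.
Step 3. Substitute back u = t**2 + 3: now -exp(-4*t**2 - 12)/4.
Answer: -exp(-4*t**2 - 12)/4.


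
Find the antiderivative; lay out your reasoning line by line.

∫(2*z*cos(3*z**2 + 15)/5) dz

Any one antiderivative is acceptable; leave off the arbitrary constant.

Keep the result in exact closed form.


Step 1. Substitute u = z**2 + 5, turning ∫(2*z*cos(3*z**2 + 15)/5) dz into ∫(cos(3*u)/5) du: now ∫(cos(3*u)/5) du.
Step 2. Evaluate the standard form: now sin(3*u)/15.
Step 3. Substitute back u = z**2 + 5: now sin(3*z**2 + 15)/15.
Answer: sin(3*z**2 + 15)/15.


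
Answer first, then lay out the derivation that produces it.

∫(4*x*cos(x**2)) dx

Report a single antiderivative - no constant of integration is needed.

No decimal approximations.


The answer is 2*sin(x**2).
Step 1. Substitute u = x**2, turning ∫(4*x*cos(x**2)) dx into ∫(2*cos(u)) du: now ∫(2*cos(u)) du.
Step 2. Evaluate the standard form: now 2*sin(u).
Step 3. Substitute back u = x**2: now 2*sin(x**2).
Answer: 2*sin(x**2).


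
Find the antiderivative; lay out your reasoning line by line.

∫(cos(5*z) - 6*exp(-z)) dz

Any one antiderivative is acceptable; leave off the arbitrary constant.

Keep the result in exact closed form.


Step 1. Rewrite: now ∫(-6*exp(-z)) dz + ∫(cos(5*z)) dz.
Step 2. Evaluate the standard form: now ∫(cos(5*z)) dz + 6*exp(-z).
Step 3. Evaluate the standard form: now sin(5*z)/5 + 6*exp(-z).
Answer: sin(5*z)/5 + 6*exp(-z).


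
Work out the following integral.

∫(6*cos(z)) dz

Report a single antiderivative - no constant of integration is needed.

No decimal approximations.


Answer: 6*sin(z).


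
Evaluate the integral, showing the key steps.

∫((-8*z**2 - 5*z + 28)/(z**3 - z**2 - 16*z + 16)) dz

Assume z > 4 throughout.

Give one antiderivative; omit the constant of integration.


Step 1. Decompose ∫((-8*z**2 - 5*z + 28)/(z**3 - z**2 - 16*z + 16)) dz by partial fractions, (-8*z**2 - 5*z + 28)/(z**3 - z**2 - 16*z + 16) = -2/(z + 4) - 1/(z - 1) - 5/(z - 4): now ∫(-5/(z - 4)) dz + ∫(-1/(z - 1)) dz + ∫(-2/(z + 4)) dz.
Step 2. Evaluate the standard form [assuming z > 4]: now -5*log(z - 4) + ∫(-1/(z - 1)) dz + ∫(-2/(z + 4)) dz.
Step 3. Evaluate the standard form [assuming z > -4]: now -5*log(z - 4) - 2*log(z + 4) + ∫(-1/(z - 1)) dz.
Step 4. Evaluate the standard form [assuming z > 1]: now -5*log(z - 4) - log(z - 1) - 2*log(z + 4).
Answer: -5*log(z - 4) - log(z - 1) - 2*log(z + 4).


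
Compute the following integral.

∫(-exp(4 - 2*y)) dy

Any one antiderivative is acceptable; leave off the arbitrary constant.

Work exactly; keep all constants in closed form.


Answer: exp(4 - 2*y)/2.


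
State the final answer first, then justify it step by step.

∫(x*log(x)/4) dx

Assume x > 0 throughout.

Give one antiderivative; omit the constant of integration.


The answer is x**2*log(x)/8 - x**2/16.
Step 1. Integrate ∫(x*log(x)/4) dx by parts with u = log(x), dv = (x/4) dx, so v = x**2/8 [assuming x > 0]: now x**2*log(x)/8 + ∫(-x/8) dx.
Step 2. Evaluate the standard form: now x**2*log(x)/8 - x**2/16.
Answer: x**2*log(x)/8 - x**2/16.


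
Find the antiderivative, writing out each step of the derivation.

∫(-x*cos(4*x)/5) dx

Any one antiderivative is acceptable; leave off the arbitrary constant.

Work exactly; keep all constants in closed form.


Step 1. Integrate ∫(-x*cos(4*x)/5) dx by parts with u = x, dv = (-cos(4*x)/5) dx, so v = -sin(4*x)/20: now -x*sin(4*x)/20 + ∫(sin(4*x)/20) dx.
Step 2. Evaluate the standard form: now -x*sin(4*x)/20 - cos(4*x)/80.
Answer: -x*sin(4*x)/20 - cos(4*x)/80.


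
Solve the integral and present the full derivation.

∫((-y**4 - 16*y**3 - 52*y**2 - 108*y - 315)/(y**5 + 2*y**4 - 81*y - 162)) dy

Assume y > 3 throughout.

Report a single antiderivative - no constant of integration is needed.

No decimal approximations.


Step 1. Decompose ∫((-y**4 - 16*y**3 - 52*y**2 - 108*y - 315)/(y**5 + 2*y**4 - 81*y - 162)) dy by partial fractions, (-y**4 - 16*y**3 - 52*y**2 - 108*y - 315)/(y**5 + 2*y**4 - 81*y - 162) = -2/(y**2 + 9) - 1/(y + 3) + 3/(y + 2) - 3/(y - 3): now ∫(-3/(y - 3)) dy + ∫(3/(y + 2)) dy + ∫(-1/(y + 3)) dy + ∫(-2/(y**2 + 9)) dy.
Step 2. Evaluate the standard form [assuming y > -3]: now -log(y + 3) + ∫(-3/(y - 3)) dy + ∫(3/(y + 2)) dy + ∫(-2/(y**2 + 9)) dy.
Step 3. Evaluate the standard form [assuming y > 3]: now -3*log(y - 3) - log(y + 3) + ∫(3/(y + 2)) dy + ∫(-2/(y**2 + 9)) dy.
Step 4. Evaluate the standard form [assuming y > -2]: now -3*log(y - 3) + 3*log(y + 2) - log(y + 3) + ∫(-2/(y**2 + 9)) dy.
Step 5. Evaluate the standard form: now -3*log(y - 3) + 3*log(y + 2) - log(y + 3) - 2*atan(y/3)/3.
Answer: -3*log(y - 3) + 3*log(y + 2) - log(y + 3) - 2*atan(y/3)/3.


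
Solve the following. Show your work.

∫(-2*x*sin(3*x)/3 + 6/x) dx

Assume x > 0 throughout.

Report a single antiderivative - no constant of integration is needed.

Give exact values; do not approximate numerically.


Step 1. Rewrite: now ∫(6/x) dx + ∫(-2*x*sin(3*x)/3) dx.
Step 2. Integrate ∫(-2*x*sin(3*x)/3) dx by parts with u = x, dv = (-2*sin(3*x)/3) dx, so v = 2*cos(3*x)/9: now 2*x*cos(3*x)/9 + ∫(6/x) dx + ∫(-2*cos(3*x)/9) dx.
Step 3. Evaluate the standard form: now 2*x*cos(3*x)/9 - 2*sin(3*x)/27 + ∫(6/x) dx.
Step 4. Evaluate the standard form [assuming x > 0]: now 2*x*cos(3*x)/9 + 6*log(x) - 2*sin(3*x)/27.
Answer: 2*x*cos(3*x)/9 + 6*log(x) - 2*sin(3*x)/27.


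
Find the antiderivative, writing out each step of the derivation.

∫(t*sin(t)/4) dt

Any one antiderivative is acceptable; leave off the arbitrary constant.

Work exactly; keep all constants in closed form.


Step 1. Integrate ∫(t*sin(t)/4) dt by parts with u = t, dv = (sin(t)/4) dt, so v = -cos(t)/4: now -t*cos(t)/4 + ∫(cos(t)/4) dt.
Step 2. Evaluate the standard form: now -t*cos(t)/4 + sin(t)/4.
Answer: -t*cos(t)/4 + sin(t)/4.


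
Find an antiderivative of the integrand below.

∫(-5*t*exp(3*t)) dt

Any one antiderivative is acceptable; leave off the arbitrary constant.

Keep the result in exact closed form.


Answer: -5*t*exp(3*t)/3 + 5*exp(3*t)/9.


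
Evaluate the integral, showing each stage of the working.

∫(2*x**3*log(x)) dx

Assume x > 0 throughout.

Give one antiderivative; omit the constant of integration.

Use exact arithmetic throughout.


Step 1. Integrate ∫(2*x**3*log(x)) dx by parts with u = log(x), dv = (2*x**3) dx, so v = x**4/2 [assuming x > 0]: now x**4*log(x)/2 + ∫(-x**3/2) dx.
Step 2. Evaluate the standard form: now x**4*log(x)/2 - x**4/8.
Answer: x**4*log(x)/2 - x**4/8.


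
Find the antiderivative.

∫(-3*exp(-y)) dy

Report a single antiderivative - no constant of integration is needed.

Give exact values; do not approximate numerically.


Answer: 3*exp(-y).


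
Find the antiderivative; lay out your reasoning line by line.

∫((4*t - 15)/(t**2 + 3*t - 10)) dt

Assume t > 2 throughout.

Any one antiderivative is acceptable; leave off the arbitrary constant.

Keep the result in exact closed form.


Step 1. Decompose ∫((4*t - 15)/(t**2 + 3*t - 10)) dt by partial fractions, (4*t - 15)/(t**2 + 3*t - 10) = 5/(t + 5) - 1/(t - 2): now ∫(-1/(t - 2)) dt + ∫(5/(t + 5)) dt.
Step 2. Evaluate the standard form [assuming t > -5]: now 5*log(t + 5) + ∫(-1/(t - 2)) dt.
Step 3. Evaluate the standard form [assuming t > 2]: now -log(t - 2) + 5*log(t + 5).
Answer: -log(t - 2) + 5*log(t + 5).


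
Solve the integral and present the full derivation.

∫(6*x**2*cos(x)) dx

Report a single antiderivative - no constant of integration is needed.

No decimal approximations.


Step 1. Integrate ∫(6*x**2*cos(x)) dx by parts with u = x**2, dv = (6*cos(x)) dx, so v = 6*sin(x): now 6*x**2*sin(x) + ∫(-12*x*sin(x)) dx.
Step 2. Integrate ∫(-12*x*sin(x)) dx by parts with u = x, dv = (-12*sin(x)) dx, so v = 12*cos(x): now 6*x**2*sin(x) + 12*x*cos(x) + ∫(-12*cos(x)) dx.
Step 3. Evaluate the standard form: now 6*x**2*sin(x) + 12*x*cos(x) - 12*sin(x).
Answer: 6*x**2*sin(x) + 12*x*cos(x) - 12*sin(x).


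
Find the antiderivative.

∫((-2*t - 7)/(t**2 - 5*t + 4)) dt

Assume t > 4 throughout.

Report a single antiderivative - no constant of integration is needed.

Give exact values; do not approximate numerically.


Answer: -5*log(t - 4) + 3*log(t - 1).


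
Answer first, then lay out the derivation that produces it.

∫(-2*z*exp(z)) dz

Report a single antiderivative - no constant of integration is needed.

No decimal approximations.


The answer is -2*z*exp(z) + 2*exp(z).
Step 1. Integrate ∫(-2*z*exp(z)) dz by parts with u = z, dv = (-2*exp(z)) dz, so v = -2*exp(z): now -2*z*exp(z) + ∫(2*exp(z)) dz.
Step 2. Evaluate the standard form: now -2*z*exp(z) + 2*exp(z).
Answer: -2*z*exp(z) + 2*exp(z).


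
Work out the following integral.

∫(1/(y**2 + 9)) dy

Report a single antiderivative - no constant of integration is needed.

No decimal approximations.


Answer: atan(y/3)/3.


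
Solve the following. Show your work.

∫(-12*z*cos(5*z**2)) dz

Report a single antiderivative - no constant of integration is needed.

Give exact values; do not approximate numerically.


Step 1. Substitute u = z**2, turning ∫(-12*z*cos(5*z**2)) dz into ∫(-6*cos(5*u)) du: now ∫(-6*cos(5*u)) du.
Step 2. Evaluate the standard form: now -6*sin(5*u)/5.
Step 3. Substitute back u = z**2: now -6*sin(5*z**2)/5.
Answer: -6*sin(5*z**2)/5.


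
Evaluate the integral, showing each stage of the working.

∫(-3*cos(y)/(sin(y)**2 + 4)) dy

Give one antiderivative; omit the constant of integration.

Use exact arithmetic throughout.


Step 1. Substitute u = sin(y), turning ∫(-3*cos(y)/(sin(y)**2 + 4)) dy into ∫(-3/(u**2 + 4)) du: now ∫(-3/(u**2 + 4)) du.
Step 2. Evaluate the standard form: now -3*atan(u/2)/2.
Step 3. Substitute back u = sin(y): now -3*atan(sin(y)/2)/2.
Answer: -3*atan(sin(y)/2)/2.


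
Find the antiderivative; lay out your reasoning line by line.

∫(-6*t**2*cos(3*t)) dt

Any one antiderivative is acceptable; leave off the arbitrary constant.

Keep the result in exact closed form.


Step 1. Integrate ∫(-6*t**2*cos(3*t)) dt by parts with u = t**2, dv = (-6*cos(3*t)) dt, so v = -2*sin(3*t): now -2*t**2*sin(3*t) + ∫(4*t*sin(3*t)) dt.
Step 2. Integrate ∫(4*t*sin(3*t)) dt by parts with u = t, dv = (4*sin(3*t)) dt, so v = -4*cos(3*t)/3: now -2*t**2*sin(3*t) - 4*t*cos(3*t)/3 + ∫(4*cos(3*t)/3) dt.
Step 3. Evaluate the standard form: now -2*t**2*sin(3*t) - 4*t*cos(3*t)/3 + 4*sin(3*t)/9.
Answer: -2*t**2*sin(3*t) - 4*t*cos(3*t)/3 + 4*sin(3*t)/9.


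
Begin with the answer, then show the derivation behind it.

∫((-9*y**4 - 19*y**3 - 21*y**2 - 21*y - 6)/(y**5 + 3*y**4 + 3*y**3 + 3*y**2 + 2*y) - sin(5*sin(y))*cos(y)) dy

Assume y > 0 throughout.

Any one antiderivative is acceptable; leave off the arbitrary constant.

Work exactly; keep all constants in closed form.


The answer is -3*log(y) - 2*log(y + 1) - 4*log(y + 2) + cos(5*sin(y))/5 - 2*atan(y).
Step 1. Rewrite: now ∫((-9*y**4 - 19*y**3 - 21*y**2 - 21*y - 6)/(y**5 + 3*y**4 + 3*y**3 + 3*y**2 + 2*y)) dy + ∫(-sin(5*sin(y))*cos(y)) dy.
Step 2. Decompose ∫((-9*y**4 - 19*y**3 - 21*y**2 - 21*y - 6)/(y**5 + 3*y**4 + 3*y**3 + 3*y**2 + 2*y)) dy by partial fractions, (-9*y**4 - 19*y**3 - 21*y**2 - 21*y - 6)/(y**5 + 3*y**4 + 3*y**3 + 3*y**2 + 2*y) = -2/(y**2 + 1) - 4/(y + 2) - 2/(y + 1) - 3/y: now ∫(-3/y) dy + ∫(-sin(5*sin(y))*cos(y)) dy + ∫(-2/(y + 1)) dy + ∫(-4/(y + 2)) dy + ∫(-2/(y**2 + 1)) dy.
Step 3. Evaluate the standard form [assuming y > 0]: now -3*log(y) + ∫(-sin(5*sin(y))*cos(y)) dy + ∫(-2/(y + 1)) dy + ∫(-4/(y + 2)) dy + ∫(-2/(y**2 + 1)) dy.
Step 4. Evaluate the standard form [assuming y > -2]: now -3*log(y) - 4*log(y + 2) + ∫(-sin(5*sin(y))*cos(y)) dy + ∫(-2/(y + 1)) dy + ∫(-2/(y**2 + 1)) dy.
Step 5. Evaluate the standard form [assuming y > -1]: now -3*log(y) - 2*log(y + 1) - 4*log(y + 2) + ∫(-sin(5*sin(y))*cos(y)) dy + ∫(-2/(y**2 + 1)) dy.
Step 6. Evaluate the standard form: now -3*log(y) - 2*log(y + 1) - 4*log(y + 2) - 2*atan(y) + ∫(-sin(5*sin(y))*cos(y)) dy.
Step 7. Substitute u = sin(y), turning ∫(-sin(5*sin(y))*cos(y)) dy into ∫(-sin(5*u)) du: now -3*log(y) - 2*log(y + 1) - 4*log(y + 2) - 2*atan(y) + ∫(-sin(5*u)) du.
Step 8. Evaluate the standard form: now -3*log(y) - 2*log(y + 1) - 4*log(y + 2) + cos(5*u)/5 - 2*atan(y).
Step 9. Substitute back u = sin(y): now -3*log(y) - 2*log(y + 1) - 4*log(y + 2) + cos(5*sin(y))/5 - 2*atan(y).
Answer: -3*log(y) - 2*log(y + 1) - 4*log(y + 2) + cos(5*sin(y))/5 - 2*atan(y).


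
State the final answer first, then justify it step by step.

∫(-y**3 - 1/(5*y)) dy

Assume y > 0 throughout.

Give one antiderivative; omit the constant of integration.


The answer is -y**4/4 - log(y)/5.
Step 1. Rewrite: now ∫(-1/(5*y)) dy + ∫(-y**3) dy.
Step 2. Evaluate the standard form: now -y**4/4 + ∫(-1/(5*y)) dy.
Step 3. Evaluate the standard form [assuming y > 0]: now -y**4/4 - log(y)/5.
Answer: -y**4/4 - log(y)/5.


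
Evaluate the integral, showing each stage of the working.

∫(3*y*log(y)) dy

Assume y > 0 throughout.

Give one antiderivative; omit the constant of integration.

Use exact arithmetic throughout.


Step 1. Integrate ∫(3*y*log(y)) dy by parts with u = log(y), dv = (3*y) dy, so v = 3*y**2/2 [assuming y > 0]: now 3*y**2*log(y)/2 + ∫(-3*y/2) dy.
Step 2. Evaluate the standard form: now 3*y**2*log(y)/2 - 3*y**2/4.
Answer: 3*y**2*log(y)/2 - 3*y**2/4.


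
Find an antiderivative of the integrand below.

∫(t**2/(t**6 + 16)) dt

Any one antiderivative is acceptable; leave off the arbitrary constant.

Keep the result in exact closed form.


Answer: atan(t**3/4)/12.


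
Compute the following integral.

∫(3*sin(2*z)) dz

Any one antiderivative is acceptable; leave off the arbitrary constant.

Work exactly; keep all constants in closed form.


Answer: -3*cos(2*z)/2.


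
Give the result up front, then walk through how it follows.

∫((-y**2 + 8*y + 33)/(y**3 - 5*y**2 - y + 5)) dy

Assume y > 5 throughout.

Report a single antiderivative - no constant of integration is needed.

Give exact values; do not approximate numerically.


The answer is 2*log(y - 5) - 5*log(y - 1) + 2*log(y + 1).
Step 1. Decompose ∫((-y**2 + 8*y + 33)/(y**3 - 5*y**2 - y + 5)) dy by partial fractions, (-y**2 + 8*y + 33)/(y**3 - 5*y**2 - y + 5) = 2/(y + 1) - 5/(y - 1) + 2/(y - 5): now ∫(2/(y - 5)) dy + ∫(-5/(y - 1)) dy + ∫(2/(y + 1)) dy.
Step 2. Evaluate the standard form [assuming y > -1]: now 2*log(y + 1) + ∫(2/(y - 5)) dy + ∫(-5/(y - 1)) dy.
Step 3. Evaluate the standard form [assuming y > 1]: now -5*log(y - 1) + 2*log(y + 1) + ∫(2/(y - 5)) dy.
Step 4. Evaluate the standard form [assuming y > 5]: now 2*log(y - 5) - 5*log(y - 1) + 2*log(y + 1).
Answer: 2*log(y - 5) - 5*log(y - 1) + 2*log(y + 1).


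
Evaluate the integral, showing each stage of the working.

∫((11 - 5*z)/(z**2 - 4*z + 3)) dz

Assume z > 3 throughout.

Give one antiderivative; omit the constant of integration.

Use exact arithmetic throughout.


Step 1. Decompose ∫((11 - 5*z)/(z**2 - 4*z + 3)) dz by partial fractions, (11 - 5*z)/(z**2 - 4*z + 3) = -3/(z - 1) - 2/(z - 3): now ∫(-2/(z - 3)) dz + ∫(-3/(z - 1)) dz.
Step 2. Evaluate the standard form [assuming z > 3]: now -2*log(z - 3) + ∫(-3/(z - 1)) dz.
Step 3. Evaluate the standard form [assuming z > 1]: now -2*log(z - 3) - 3*log(z - 1).
Answer: -2*log(z - 3) - 3*log(z - 1).
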